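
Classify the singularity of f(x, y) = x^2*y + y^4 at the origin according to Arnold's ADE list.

D_{5}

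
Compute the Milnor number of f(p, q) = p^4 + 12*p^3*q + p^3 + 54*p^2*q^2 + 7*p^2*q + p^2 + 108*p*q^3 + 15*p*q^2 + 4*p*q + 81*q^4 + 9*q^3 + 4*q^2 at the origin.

The Hessian of f at 0 has rank 1. Corank 1: A-series; mu = 2 gives A_2.

2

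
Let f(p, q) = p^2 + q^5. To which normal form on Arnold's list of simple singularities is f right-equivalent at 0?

The Hessian of f at 0 has rank 1. Corank 1: A-series; mu = 4 gives A_4.

A_{4}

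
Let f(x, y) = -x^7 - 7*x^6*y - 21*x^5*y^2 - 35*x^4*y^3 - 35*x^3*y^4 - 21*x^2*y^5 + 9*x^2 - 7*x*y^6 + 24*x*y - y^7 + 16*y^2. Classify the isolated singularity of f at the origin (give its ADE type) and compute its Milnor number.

The Hessian of f at 0 is [[18, 24], [24, 32]] with rank 1, so corank 1. A Groebner basis of the Jacobian ideal J(f) in C{x,y} is {y^6, x + 4*y/3}; counting standard monomials gives mu = 6. Corank 1: A-series; mu = 6 gives A_6.

Type A6, Milnor number mu = 6.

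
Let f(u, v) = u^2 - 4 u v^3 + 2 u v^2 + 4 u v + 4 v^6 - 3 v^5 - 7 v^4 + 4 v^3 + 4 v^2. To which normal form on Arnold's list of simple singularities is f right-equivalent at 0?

A4

The Hessian of f at 0 has rank 1. Corank 1: A-series; mu = 4 gives A_4.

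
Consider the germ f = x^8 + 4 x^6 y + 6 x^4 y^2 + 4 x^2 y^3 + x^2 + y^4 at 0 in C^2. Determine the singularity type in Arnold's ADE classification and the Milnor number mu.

The Hessian of f at 0 is [[2, 0], [0, 0]] with rank 1, so corank 1. A Groebner basis of the Jacobian ideal J(f) in C{x,y} is {y^3, x}; counting standard monomials gives mu = 3. Corank 1: A-series; mu = 3 gives A_3.

Type A_{3}, Milnor number mu = 3.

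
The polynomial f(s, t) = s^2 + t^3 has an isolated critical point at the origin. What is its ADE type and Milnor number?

The Hessian of f at 0 is [[2, 0], [0, 0]] with rank 1, so corank 1. A Groebner basis of the Jacobian ideal J(f) in C{s,t} is {t^2, s}; counting standard monomials gives mu = 2. Corank 1: A-series; mu = 2 gives A_2.

Type A2, Milnor number mu = 2.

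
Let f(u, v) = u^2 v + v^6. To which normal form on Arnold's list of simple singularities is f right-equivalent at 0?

The Hessian of f at 0 has rank 0. Corank 2; j^3 = u^2*v has shape L^2 M (L != M), so D-series; mu = 7 gives D_7.

D_{7}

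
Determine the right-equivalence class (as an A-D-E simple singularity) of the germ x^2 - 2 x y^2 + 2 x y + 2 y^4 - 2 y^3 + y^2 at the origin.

The Hessian of f at 0 is [[2, 2], [2, 2]] with rank 1, so corank 1. A Groebner basis of the Jacobian ideal J(f) in C{x,y} is {x^2 - x - y, x*y + x + y, -x + y^2 - y}; counting standard monomials gives mu = 3. Corank 1: A-series; mu = 3 gives A_3.

A_3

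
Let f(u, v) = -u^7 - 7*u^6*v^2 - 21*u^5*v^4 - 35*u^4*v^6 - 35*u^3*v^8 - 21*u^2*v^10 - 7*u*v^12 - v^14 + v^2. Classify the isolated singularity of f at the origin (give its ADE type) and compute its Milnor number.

Type A_{6}, Milnor number mu = 6.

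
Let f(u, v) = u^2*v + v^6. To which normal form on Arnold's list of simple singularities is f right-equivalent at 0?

D7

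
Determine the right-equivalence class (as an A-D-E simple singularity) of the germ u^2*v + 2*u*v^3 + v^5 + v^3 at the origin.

D4

The Hessian of f at 0 has rank 0. Corank 2; j^3 = v*(u^2 + v^2) splits into three distinct lines over C (the quadratic factor has nonzero discriminant), so D_4.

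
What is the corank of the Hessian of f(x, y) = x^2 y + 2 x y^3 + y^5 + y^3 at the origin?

2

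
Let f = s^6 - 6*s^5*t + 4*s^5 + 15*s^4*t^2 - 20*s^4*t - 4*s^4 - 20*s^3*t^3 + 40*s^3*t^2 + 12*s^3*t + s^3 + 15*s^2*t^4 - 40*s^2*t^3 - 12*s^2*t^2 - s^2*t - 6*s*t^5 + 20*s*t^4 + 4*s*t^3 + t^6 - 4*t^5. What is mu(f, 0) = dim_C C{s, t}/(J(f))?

The Hessian of f at 0 has rank 0. Corank 2; j^3 = s^2*(s - t) has shape L^2 M (L != M), so D-series; mu = 7 gives D_7.

7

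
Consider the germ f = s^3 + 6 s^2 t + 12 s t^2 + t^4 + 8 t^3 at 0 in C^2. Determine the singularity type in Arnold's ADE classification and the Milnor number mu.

The Hessian of f at 0 has rank 0. Corank 2; j^3 = (s + 2*t)^3 is a perfect cube, so E-series; the 4-jet and mu = 6 give E_6.

Type E_6, Milnor number mu = 6.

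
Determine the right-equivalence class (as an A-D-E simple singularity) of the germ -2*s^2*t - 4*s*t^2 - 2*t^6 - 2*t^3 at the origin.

D_{7}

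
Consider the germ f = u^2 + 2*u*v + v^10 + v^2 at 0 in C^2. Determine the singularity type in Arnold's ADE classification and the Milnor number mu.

Type A_{9}, Milnor number mu = 9.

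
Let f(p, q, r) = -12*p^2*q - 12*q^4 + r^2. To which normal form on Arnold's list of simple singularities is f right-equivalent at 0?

D5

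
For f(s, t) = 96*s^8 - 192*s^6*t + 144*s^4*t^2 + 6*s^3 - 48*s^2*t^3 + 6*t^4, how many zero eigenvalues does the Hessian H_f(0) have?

The Hessian at 0 is [[0, 0], [0, 0]] of rank 0; hence corank 2.

2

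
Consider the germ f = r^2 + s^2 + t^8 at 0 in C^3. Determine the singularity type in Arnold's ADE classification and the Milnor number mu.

The Hessian of f at 0 is [[2, 0, 0], [0, 0, 0], [0, 0, 2]] with rank 2, so corank 1. A Groebner basis of the Jacobian ideal J(f) in C{s,t,r} is {t^7, s, r}; counting standard monomials gives mu = 7. Corank 1: A-series; mu = 7 gives A_7.

Type A7, Milnor number mu = 7.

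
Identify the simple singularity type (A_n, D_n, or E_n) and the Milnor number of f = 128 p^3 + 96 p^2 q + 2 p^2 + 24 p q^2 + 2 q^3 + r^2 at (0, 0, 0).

Type A_2, Milnor number mu = 2.

The Hessian of f at 0 has rank 2. Corank 1: A-series; mu = 2 gives A_2.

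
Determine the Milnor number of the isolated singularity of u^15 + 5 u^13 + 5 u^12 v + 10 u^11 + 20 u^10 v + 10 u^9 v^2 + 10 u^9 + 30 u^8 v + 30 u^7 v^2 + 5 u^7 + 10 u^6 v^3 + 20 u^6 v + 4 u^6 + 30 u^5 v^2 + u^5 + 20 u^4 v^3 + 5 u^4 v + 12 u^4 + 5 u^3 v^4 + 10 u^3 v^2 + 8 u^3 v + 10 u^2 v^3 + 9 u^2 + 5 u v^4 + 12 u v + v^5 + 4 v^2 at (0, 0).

The Hessian of f at 0 is [[18, 12], [12, 8]] with rank 1, so corank 1. A Groebner basis of the Jacobian ideal J(f) in C{u,v} is {-81*u/16 + v^3 - 27*v/8, u^2 - 4*v^2/9, u*v + 2*v^2/3}; counting standard monomials gives mu = 4. Corank 1: A-series; mu = 4 gives A_4.

4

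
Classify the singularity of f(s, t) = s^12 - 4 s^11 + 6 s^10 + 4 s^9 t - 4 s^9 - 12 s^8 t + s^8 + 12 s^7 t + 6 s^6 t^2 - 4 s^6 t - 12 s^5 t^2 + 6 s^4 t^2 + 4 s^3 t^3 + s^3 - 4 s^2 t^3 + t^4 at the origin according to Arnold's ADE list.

The Hessian of f at 0 is [[0, 0], [0, 0]] with rank 0, so corank 2. A Groebner basis of the Jacobian ideal J(f) in C{s,t} is {t^3, s^2}; counting standard monomials gives mu = 6. Corank 2; j^3 = s^3 is a perfect cube, so E-series; the 4-jet and mu = 6 give E_6.

E_6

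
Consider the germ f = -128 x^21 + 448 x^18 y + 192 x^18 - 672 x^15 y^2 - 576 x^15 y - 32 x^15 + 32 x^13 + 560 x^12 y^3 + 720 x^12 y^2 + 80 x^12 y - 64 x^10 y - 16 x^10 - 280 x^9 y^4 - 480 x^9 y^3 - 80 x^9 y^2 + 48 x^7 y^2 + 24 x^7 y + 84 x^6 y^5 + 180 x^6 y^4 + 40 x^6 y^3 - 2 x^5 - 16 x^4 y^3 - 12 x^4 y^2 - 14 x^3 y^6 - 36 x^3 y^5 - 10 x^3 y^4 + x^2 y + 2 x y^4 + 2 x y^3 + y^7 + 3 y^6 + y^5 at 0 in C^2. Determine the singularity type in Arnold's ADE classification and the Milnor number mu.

Type D_7, Milnor number mu = 7.

The Hessian of f at 0 is [[0, 0], [0, 0]] with rank 0, so corank 2. A Groebner basis of the Jacobian ideal J(f) in C{x,y} is {x*y + y^4 + y^3, x^3, x^2*y + x^2/4 + x*y/4 + y^3/4, -x^2/4 + x*y^2 - 5*x*y/4 - 5*y^3/4}; counting standard monomials gives mu = 7. Corank 2; j^3 = x^2*y has shape L^2 M (L != M), so D-series; mu = 7 gives D_7.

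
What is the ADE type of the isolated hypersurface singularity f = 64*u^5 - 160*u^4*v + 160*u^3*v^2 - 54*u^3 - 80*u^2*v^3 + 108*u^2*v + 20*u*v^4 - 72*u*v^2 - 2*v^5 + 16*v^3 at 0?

E_{8}

The Hessian of f at 0 is [[0, 0], [0, 0]] with rank 0, so corank 2. A Groebner basis of the Jacobian ideal J(f) in C{u,v} is {v^5, u*v^3 - 5*v^4/8, u^2 - 4*u*v/3 + 4*v^2/9}; counting standard monomials gives mu = 8. Corank 2; j^3 = -2*(3*u - 2*v)^3 is a perfect cube, so E-series; the 5-jet and mu = 8 give E_8.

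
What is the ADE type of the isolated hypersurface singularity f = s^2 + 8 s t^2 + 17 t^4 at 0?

The Hessian of f at 0 has rank 1. Corank 1: A-series; mu = 3 gives A_3.

A_3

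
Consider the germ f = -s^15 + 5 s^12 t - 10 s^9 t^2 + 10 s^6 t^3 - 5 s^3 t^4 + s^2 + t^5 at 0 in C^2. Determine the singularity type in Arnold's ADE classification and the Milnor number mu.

The Hessian of f at 0 is [[2, 0], [0, 0]] with rank 1, so corank 1. A Groebner basis of the Jacobian ideal J(f) in C{s,t} is {t^4, s}; counting standard monomials gives mu = 4. Corank 1: A-series; mu = 4 gives A_4.

Type A4, Milnor number mu = 4.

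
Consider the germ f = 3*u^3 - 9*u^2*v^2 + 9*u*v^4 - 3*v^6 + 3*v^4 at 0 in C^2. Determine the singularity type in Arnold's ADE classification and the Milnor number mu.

The Hessian of f at 0 is [[0, 0], [0, 0]] with rank 0, so corank 2. A Groebner basis of the Jacobian ideal J(f) in C{u,v} is {u^3, u^2*v, -u^2/2 + u*v^2, v^3}; counting standard monomials gives mu = 6. Corank 2; j^3 = 3*u^3 is a perfect cube, so E-series; the 4-jet and mu = 6 give E_6.

Type E_{6}, Milnor number mu = 6.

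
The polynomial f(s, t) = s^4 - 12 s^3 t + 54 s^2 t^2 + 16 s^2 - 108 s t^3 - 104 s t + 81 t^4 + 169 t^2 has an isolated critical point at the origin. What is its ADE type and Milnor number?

Type A_{3}, Milnor number mu = 3.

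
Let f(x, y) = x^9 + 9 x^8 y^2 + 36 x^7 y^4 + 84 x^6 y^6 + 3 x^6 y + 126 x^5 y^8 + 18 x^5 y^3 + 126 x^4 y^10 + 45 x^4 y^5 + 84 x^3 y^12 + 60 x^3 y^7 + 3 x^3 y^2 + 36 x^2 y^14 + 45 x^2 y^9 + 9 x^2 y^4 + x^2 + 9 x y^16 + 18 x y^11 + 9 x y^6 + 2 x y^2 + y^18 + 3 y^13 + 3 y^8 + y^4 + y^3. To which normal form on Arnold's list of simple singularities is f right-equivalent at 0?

A_2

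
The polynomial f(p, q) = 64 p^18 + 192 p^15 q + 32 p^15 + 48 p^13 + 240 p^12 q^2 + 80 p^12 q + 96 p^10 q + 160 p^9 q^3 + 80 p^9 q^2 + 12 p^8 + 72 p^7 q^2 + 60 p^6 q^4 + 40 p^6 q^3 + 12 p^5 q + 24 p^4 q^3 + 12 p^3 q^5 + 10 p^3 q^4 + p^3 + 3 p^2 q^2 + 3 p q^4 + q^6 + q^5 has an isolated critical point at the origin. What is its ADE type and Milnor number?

Type E_8, Milnor number mu = 8.

The Hessian of f at 0 is [[0, 0], [0, 0]] with rank 0, so corank 2. A Groebner basis of the Jacobian ideal J(f) in C{p,q} is {q^4, p^3, p^2/2 + p*q^2}; counting standard monomials gives mu = 8. Corank 2; j^3 = p^3 is a perfect cube, so E-series; the 5-jet and mu = 8 give E_8.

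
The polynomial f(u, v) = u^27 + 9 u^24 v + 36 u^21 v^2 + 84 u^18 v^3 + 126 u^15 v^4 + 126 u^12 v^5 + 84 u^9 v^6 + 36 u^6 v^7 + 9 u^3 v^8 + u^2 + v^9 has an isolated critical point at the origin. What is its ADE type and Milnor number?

The Hessian of f at 0 has rank 1. Corank 1: A-series; mu = 8 gives A_8.

Type A8, Milnor number mu = 8.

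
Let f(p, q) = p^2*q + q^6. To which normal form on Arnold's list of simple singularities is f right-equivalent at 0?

The Hessian of f at 0 is [[0, 0], [0, 0]] with rank 0, so corank 2. A Groebner basis of the Jacobian ideal J(f) in C{p,q} is {p^2/6 + q^5, p^3, p*q}; counting standard monomials gives mu = 7. Corank 2; j^3 = p^2*q has shape L^2 M (L != M), so D-series; mu = 7 gives D_7.

D_7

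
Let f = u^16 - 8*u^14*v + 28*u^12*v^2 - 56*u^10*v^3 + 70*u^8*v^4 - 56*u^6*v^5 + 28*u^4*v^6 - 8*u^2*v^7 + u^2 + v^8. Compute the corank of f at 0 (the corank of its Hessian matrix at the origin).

1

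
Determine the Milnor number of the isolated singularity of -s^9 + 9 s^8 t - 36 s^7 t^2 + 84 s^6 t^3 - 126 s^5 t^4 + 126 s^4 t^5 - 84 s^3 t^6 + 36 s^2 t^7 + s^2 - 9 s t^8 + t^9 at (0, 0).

The Hessian of f at 0 is [[2, 0], [0, 0]] with rank 1, so corank 1. A Groebner basis of the Jacobian ideal J(f) in C{s,t} is {t^8, s}; counting standard monomials gives mu = 8. Corank 1: A-series; mu = 8 gives A_8.

8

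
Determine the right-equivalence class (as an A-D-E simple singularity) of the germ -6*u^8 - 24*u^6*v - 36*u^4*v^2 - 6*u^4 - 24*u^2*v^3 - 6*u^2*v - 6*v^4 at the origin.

D_5

The Hessian of f at 0 is [[0, 0], [0, 0]] with rank 0, so corank 2. A Groebner basis of the Jacobian ideal J(f) in C{u,v} is {u^3, u^2/4 + v^3, u*v}; counting standard monomials gives mu = 5. Corank 2; j^3 = -6*u^2*v has shape L^2 M (L != M), so D-series; mu = 5 gives D_5.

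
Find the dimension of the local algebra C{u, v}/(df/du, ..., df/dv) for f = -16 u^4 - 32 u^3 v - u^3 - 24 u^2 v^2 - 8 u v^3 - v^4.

6

The Hessian of f at 0 is [[0, 0], [0, 0]] with rank 0, so corank 2. A Groebner basis of the Jacobian ideal J(f) in C{u,v} is {v^4, u*v^2 + v^3/6, u^2}; counting standard monomials gives mu = 6. Corank 2; j^3 = -u^3 is a perfect cube, so E-series; the 4-jet and mu = 6 give E_6.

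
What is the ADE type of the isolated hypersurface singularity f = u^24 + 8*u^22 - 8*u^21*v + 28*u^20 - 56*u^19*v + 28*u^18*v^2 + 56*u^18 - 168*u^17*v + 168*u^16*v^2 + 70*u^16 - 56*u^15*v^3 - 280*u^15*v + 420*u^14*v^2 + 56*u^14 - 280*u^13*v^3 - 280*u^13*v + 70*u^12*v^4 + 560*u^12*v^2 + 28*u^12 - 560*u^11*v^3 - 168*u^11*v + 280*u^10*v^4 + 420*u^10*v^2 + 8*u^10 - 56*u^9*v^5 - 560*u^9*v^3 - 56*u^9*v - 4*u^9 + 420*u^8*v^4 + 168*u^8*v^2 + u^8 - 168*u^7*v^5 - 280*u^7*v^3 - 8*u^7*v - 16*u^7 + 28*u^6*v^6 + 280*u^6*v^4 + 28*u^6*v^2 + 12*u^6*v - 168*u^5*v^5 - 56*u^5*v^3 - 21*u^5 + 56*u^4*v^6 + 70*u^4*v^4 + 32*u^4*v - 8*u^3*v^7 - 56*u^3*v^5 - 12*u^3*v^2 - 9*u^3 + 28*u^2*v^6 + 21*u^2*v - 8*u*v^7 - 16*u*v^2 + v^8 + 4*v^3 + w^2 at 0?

D9

The Hessian of f at 0 is [[0, 0, 0], [0, 0, 0], [0, 0, 2]] with rank 1, so corank 2. A Groebner basis of the Jacobian ideal J(f) in C{u,v,w} is {u^2*v^2 + 9*u^2*v/256 - 27*u^2/8 - 3*u*v^2/64 + 27*u*v/4 + v^3/64 - 3*v^2, -81*u^2/8 + u*v^3 + 135*u*v/8 - 27*v^2/4, -81*u^2*v/1024 - 729*u^2/32 + 27*u*v^2/256 + 567*u*v/16 + v^4 - 9*v^3/256 - 27*v^2/2, u^3 - 2*u^2*v + 4*u*v^2/3 - 8*v^3/27, w}; counting standard monomials gives mu = 9. Corank 2; j^3 = -(u - v)*(3*u - 2*v)^2 has shape L^2 M (L != M), so D-series; mu = 9 gives D_9.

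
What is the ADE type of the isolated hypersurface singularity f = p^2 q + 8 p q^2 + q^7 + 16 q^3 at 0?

D_8

The Hessian of f at 0 is [[0, 0], [0, 0]] with rank 0, so corank 2. A Groebner basis of the Jacobian ideal J(f) in C{p,q} is {p^2/7 + q^6 - 16*q^2/7, p^3 + 64*q^3, p*q + 4*q^2}; counting standard monomials gives mu = 8. Corank 2; j^3 = q*(p + 4*q)^2 has shape L^2 M (L != M), so D-series; mu = 8 gives D_8.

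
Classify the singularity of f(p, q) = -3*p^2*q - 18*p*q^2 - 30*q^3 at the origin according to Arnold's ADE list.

The Hessian of f at 0 has rank 0. Corank 2; j^3 = -3*q*(p^2 + 6*p*q + 10*q^2) splits into three distinct lines over C (the quadratic factor has nonzero discriminant), so D_4.

D4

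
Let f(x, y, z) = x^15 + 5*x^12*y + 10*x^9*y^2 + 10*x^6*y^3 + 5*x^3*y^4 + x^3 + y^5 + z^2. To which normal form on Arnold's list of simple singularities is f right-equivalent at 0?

The Hessian of f at 0 has rank 1. Corank 2; j^3 = x^3 is a perfect cube, so E-series; the 5-jet and mu = 8 give E_8.

E8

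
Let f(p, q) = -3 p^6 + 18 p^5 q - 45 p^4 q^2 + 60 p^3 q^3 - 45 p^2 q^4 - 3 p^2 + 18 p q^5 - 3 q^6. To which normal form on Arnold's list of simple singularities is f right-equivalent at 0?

A_5

The Hessian of f at 0 has rank 1. Corank 1: A-series; mu = 5 gives A_5.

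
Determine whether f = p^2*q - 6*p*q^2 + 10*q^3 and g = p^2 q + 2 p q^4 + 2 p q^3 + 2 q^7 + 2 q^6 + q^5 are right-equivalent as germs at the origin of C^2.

No.

The Hessian of f at 0 has rank 0. Corank 2; j^3 = q*(p^2 - 6*p*q + 10*q^2) splits into three distinct lines over C (the quadratic factor has nonzero discriminant), so D_4. The Hessian of g at 0 has rank 0. Corank 2; j^3 = p^2*q has shape L^2 M (L != M), so D-series; mu = 8 gives D_8. f is D_4 but g is D_8, hence not right-equivalent.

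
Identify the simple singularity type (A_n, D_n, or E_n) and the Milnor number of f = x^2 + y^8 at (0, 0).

Type A_7, Milnor number mu = 7.

The Hessian of f at 0 has rank 1. Corank 1: A-series; mu = 7 gives A_7.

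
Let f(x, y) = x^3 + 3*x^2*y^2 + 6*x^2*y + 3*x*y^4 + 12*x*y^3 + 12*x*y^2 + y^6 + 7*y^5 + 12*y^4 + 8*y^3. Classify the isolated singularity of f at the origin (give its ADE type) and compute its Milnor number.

Type E_8, Milnor number mu = 8.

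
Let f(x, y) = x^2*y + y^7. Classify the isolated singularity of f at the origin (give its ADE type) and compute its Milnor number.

Type D_8, Milnor number mu = 8.

The Hessian of f at 0 has rank 0. Corank 2; j^3 = x^2*y has shape L^2 M (L != M), so D-series; mu = 8 gives D_8.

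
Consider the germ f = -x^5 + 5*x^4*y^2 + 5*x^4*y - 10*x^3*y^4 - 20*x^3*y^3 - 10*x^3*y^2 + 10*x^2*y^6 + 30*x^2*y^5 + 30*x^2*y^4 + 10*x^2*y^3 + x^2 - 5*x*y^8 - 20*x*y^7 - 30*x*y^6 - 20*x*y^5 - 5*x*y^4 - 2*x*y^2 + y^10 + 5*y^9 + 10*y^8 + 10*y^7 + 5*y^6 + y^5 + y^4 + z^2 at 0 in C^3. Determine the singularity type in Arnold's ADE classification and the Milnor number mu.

Type A_4, Milnor number mu = 4.

The Hessian of f at 0 is [[2, 0, 0], [0, 0, 0], [0, 0, 2]] with rank 2, so corank 1. A Groebner basis of the Jacobian ideal J(f) in C{x,y,z} is {x^2, -x + y^2, z}; counting standard monomials gives mu = 4. Corank 1: A-series; mu = 4 gives A_4.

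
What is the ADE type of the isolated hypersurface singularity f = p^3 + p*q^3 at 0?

E_{7}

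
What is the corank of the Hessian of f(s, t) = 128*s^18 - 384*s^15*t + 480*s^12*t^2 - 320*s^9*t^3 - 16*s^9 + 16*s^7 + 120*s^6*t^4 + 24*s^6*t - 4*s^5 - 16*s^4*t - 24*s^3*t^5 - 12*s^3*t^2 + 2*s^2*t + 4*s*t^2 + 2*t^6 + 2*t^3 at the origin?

2

Hessian at 0 has rank 0.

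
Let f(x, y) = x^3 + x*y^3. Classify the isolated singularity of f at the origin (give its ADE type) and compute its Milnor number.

Type E7, Milnor number mu = 7.

The Hessian of f at 0 is [[0, 0], [0, 0]] with rank 0, so corank 2. A Groebner basis of the Jacobian ideal J(f) in C{x,y} is {x^3, x*y^2, 3*x^2 + y^3}; counting standard monomials gives mu = 7. Corank 2; j^3 = x^3 is a perfect cube, so E-series; the 4-jet and mu = 7 give E_7.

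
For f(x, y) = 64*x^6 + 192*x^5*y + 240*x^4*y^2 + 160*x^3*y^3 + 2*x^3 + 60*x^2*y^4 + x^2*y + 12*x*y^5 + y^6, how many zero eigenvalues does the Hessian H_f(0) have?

The Hessian at 0 is [[0, 0], [0, 0]] of rank 0; hence corank 2.

2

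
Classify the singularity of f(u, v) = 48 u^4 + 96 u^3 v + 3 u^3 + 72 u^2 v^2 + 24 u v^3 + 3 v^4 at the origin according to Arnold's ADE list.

E_{6}

The Hessian of f at 0 is [[0, 0], [0, 0]] with rank 0, so corank 2. A Groebner basis of the Jacobian ideal J(f) in C{u,v} is {v^4, u*v^2 + v^3/6, u^2}; counting standard monomials gives mu = 6. Corank 2; j^3 = 3*u^3 is a perfect cube, so E-series; the 4-jet and mu = 6 give E_6.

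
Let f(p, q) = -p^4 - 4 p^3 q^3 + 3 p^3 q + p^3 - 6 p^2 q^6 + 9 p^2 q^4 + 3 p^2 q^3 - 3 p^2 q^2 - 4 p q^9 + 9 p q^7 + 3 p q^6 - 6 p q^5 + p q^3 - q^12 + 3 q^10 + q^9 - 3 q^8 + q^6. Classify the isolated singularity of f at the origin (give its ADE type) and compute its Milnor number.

Type E_{7}, Milnor number mu = 7.

The Hessian of f at 0 has rank 0. Corank 2; j^3 = p^3 is a perfect cube, so E-series; the 4-jet and mu = 7 give E_7.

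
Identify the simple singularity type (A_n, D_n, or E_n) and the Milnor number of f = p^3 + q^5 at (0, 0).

Type E_{8}, Milnor number mu = 8.

The Hessian of f at 0 is [[0, 0], [0, 0]] with rank 0, so corank 2. A Groebner basis of the Jacobian ideal J(f) in C{p,q} is {q^4, p^2}; counting standard monomials gives mu = 8. Corank 2; j^3 = p^3 is a perfect cube, so E-series; the 5-jet and mu = 8 give E_8.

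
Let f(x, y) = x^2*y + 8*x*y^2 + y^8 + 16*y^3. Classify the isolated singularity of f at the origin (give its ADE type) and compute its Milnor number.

Type D9, Milnor number mu = 9.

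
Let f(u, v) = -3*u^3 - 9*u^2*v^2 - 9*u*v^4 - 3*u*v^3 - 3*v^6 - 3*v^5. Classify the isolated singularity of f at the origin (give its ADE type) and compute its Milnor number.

The Hessian of f at 0 has rank 0. Corank 2; j^3 = -3*u^3 is a perfect cube, so E-series; the 4-jet and mu = 7 give E_7.

Type E7, Milnor number mu = 7.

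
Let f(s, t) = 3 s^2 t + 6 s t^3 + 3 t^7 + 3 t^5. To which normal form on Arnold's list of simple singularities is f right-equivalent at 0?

The Hessian of f at 0 has rank 0. Corank 2; j^3 = 3*s^2*t has shape L^2 M (L != M), so D-series; mu = 8 gives D_8.

D_8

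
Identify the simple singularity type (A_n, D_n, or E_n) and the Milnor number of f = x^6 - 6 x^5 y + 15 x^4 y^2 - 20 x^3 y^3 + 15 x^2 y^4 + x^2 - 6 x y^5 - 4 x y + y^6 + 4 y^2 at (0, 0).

The Hessian of f at 0 is [[2, -4], [-4, 8]] with rank 1, so corank 1. A Groebner basis of the Jacobian ideal J(f) in C{x,y} is {y^5, x - 2*y}; counting standard monomials gives mu = 5. Corank 1: A-series; mu = 5 gives A_5.

Type A_5, Milnor number mu = 5.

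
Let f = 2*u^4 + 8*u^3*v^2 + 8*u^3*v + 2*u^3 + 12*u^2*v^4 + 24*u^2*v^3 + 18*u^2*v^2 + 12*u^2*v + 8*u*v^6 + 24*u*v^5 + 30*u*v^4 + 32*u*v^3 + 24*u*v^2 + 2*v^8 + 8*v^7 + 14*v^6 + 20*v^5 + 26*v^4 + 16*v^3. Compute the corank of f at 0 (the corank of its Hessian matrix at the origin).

2

The Hessian at 0 is [[0, 0], [0, 0]] of rank 0; hence corank 2.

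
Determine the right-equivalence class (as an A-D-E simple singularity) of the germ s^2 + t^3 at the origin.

A_2

The Hessian of f at 0 has rank 1. Corank 1: A-series; mu = 2 gives A_2.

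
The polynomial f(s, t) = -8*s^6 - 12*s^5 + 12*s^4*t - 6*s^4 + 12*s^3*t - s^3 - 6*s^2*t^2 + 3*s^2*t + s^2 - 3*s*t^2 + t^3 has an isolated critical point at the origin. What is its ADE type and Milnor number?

Type A_2, Milnor number mu = 2.

The Hessian of f at 0 has rank 1. Corank 1: A-series; mu = 2 gives A_2.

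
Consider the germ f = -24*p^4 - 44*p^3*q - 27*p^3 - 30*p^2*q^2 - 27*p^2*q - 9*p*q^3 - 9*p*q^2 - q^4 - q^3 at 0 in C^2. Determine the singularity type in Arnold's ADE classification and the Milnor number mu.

Type E_{7}, Milnor number mu = 7.

The Hessian of f at 0 has rank 0. Corank 2; j^3 = -(3*p + q)^3 is a perfect cube, so E-series; the 4-jet and mu = 7 give E_7.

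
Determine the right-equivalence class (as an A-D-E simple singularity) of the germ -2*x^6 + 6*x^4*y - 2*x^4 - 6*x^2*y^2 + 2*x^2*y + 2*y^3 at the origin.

D4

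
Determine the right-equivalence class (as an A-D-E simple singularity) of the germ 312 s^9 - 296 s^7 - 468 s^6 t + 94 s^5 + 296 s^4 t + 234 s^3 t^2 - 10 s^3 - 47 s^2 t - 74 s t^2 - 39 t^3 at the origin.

D_4

The Hessian of f at 0 has rank 0. Corank 2; j^3 = -(2*s + 3*t)*(5*s^2 + 16*s*t + 13*t^2) splits into three distinct lines over C (the quadratic factor has nonzero discriminant), so D_4.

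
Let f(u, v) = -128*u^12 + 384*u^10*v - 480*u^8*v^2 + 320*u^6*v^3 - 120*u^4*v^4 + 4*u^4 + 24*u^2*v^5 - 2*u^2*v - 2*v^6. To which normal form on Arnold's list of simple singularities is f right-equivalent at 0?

D7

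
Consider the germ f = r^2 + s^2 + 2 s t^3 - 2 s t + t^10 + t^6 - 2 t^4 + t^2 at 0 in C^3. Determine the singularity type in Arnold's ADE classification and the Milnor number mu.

Type A9, Milnor number mu = 9.

The Hessian of f at 0 has rank 2. Corank 1: A-series; mu = 9 gives A_9.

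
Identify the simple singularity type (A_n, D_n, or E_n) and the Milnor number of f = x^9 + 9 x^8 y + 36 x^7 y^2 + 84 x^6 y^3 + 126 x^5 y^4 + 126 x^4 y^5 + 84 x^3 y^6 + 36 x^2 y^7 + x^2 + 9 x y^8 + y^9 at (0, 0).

Type A8, Milnor number mu = 8.

The Hessian of f at 0 has rank 1. Corank 1: A-series; mu = 8 gives A_8.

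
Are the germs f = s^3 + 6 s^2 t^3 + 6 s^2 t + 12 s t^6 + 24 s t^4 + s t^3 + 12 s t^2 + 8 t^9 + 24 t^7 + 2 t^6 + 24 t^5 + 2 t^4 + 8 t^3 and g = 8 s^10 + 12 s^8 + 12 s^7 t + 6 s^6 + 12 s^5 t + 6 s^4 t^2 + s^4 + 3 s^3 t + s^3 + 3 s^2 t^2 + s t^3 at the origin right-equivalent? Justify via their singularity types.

Yes.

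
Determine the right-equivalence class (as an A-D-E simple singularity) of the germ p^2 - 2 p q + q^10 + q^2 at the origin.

The Hessian of f at 0 has rank 1. Corank 1: A-series; mu = 9 gives A_9.

A_{9}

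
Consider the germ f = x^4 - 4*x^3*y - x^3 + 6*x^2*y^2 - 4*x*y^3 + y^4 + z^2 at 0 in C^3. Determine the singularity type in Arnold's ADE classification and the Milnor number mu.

Type E6, Milnor number mu = 6.

The Hessian of f at 0 has rank 1. Corank 2; j^3 = -x^3 is a perfect cube, so E-series; the 4-jet and mu = 6 give E_6.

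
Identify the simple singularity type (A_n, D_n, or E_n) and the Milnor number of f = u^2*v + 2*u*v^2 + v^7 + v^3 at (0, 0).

Type D_8, Milnor number mu = 8.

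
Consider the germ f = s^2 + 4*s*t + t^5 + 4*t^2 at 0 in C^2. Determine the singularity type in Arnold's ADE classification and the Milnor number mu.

Type A_4, Milnor number mu = 4.

The Hessian of f at 0 has rank 1. Corank 1: A-series; mu = 4 gives A_4.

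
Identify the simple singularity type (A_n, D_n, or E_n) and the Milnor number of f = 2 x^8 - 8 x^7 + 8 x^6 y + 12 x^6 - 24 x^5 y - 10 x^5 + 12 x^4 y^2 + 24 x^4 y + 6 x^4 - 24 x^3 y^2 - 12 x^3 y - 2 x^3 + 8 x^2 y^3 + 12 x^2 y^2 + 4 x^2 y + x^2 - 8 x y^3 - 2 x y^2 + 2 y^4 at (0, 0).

The Hessian of f at 0 has rank 1. Corank 1: A-series; mu = 3 gives A_3.

Type A3, Milnor number mu = 3.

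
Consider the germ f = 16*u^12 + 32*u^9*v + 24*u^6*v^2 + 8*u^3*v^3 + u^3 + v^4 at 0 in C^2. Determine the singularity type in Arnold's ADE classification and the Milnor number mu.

The Hessian of f at 0 is [[0, 0], [0, 0]] with rank 0, so corank 2. A Groebner basis of the Jacobian ideal J(f) in C{u,v} is {v^3, u^2}; counting standard monomials gives mu = 6. Corank 2; j^3 = u^3 is a perfect cube, so E-series; the 4-jet and mu = 6 give E_6.

Type E6, Milnor number mu = 6.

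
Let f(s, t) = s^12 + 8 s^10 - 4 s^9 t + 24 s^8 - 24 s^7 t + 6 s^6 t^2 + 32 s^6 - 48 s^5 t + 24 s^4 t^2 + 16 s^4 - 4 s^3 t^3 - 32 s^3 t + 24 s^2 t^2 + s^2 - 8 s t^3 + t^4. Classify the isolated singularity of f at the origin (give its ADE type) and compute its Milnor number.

Type A_{3}, Milnor number mu = 3.

The Hessian of f at 0 is [[2, 0], [0, 0]] with rank 1, so corank 1. A Groebner basis of the Jacobian ideal J(f) in C{s,t} is {t^3, s}; counting standard monomials gives mu = 3. Corank 1: A-series; mu = 3 gives A_3.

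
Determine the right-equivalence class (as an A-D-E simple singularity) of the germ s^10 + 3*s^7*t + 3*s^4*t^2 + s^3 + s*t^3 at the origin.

The Hessian of f at 0 has rank 0. Corank 2; j^3 = s^3 is a perfect cube, so E-series; the 4-jet and mu = 7 give E_7.

E_7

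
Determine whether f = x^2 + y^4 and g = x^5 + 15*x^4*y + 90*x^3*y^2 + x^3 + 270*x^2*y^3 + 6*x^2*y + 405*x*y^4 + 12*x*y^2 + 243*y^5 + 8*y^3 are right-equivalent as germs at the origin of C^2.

No.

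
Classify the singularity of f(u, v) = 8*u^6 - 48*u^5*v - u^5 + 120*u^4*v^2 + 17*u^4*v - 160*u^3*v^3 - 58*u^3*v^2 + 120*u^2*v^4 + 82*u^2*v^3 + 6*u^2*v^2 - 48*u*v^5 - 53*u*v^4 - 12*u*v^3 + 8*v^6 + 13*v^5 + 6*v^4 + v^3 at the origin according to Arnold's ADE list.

E8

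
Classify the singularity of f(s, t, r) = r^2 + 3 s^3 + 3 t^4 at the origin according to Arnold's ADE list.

The Hessian of f at 0 has rank 1. Corank 2; j^3 = 3*s^3 is a perfect cube, so E-series; the 4-jet and mu = 6 give E_6.

E6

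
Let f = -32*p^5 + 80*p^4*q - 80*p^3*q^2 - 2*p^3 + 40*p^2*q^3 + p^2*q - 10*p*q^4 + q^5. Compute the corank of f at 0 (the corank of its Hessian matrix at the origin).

2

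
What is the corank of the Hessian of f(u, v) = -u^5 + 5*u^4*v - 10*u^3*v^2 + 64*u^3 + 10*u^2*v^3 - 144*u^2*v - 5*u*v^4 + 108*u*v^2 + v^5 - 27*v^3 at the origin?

2

Hessian at 0 has rank 0.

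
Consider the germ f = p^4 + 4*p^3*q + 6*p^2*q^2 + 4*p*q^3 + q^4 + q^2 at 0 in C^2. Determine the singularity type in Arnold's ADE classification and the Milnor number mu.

The Hessian of f at 0 has rank 1. Corank 1: A-series; mu = 3 gives A_3.

Type A3, Milnor number mu = 3.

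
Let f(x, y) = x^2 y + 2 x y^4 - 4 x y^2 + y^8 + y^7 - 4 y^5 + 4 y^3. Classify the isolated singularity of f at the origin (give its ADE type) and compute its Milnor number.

Type D_9, Milnor number mu = 9.

The Hessian of f at 0 has rank 0. Corank 2; j^3 = y*(x - 2*y)^2 has shape L^2 M (L != M), so D-series; mu = 9 gives D_9.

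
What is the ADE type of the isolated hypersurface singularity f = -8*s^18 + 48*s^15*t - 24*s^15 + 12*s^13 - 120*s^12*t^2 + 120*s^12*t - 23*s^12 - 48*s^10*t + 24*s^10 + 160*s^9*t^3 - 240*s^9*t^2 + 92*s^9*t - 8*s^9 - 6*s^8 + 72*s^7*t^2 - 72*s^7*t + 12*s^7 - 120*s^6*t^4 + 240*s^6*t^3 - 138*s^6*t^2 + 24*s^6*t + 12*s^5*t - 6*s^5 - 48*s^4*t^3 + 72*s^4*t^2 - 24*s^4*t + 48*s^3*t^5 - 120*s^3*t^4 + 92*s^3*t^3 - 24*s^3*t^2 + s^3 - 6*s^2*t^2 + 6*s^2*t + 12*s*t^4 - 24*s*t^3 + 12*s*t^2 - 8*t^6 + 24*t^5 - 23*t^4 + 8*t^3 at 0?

E_6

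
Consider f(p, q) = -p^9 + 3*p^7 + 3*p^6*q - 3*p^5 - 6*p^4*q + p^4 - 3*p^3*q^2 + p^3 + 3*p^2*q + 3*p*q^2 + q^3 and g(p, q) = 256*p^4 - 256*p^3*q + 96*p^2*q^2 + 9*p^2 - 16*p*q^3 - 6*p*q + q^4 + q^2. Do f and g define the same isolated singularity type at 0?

The Hessian of f at 0 has rank 0. Corank 2; j^3 = (p + q)^3 is a perfect cube, so E-series; the 4-jet and mu = 6 give E_6. The Hessian of g at 0 has rank 1. Corank 1: A-series; mu = 3 gives A_3. f is E_6 but g is A_3, hence not right-equivalent.

No.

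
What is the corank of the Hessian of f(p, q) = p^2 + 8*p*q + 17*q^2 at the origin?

The Hessian at 0 is [[2, 8], [8, 34]] of rank 2; hence corank 0.

0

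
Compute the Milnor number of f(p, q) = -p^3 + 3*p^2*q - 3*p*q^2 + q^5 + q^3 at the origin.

The Hessian of f at 0 has rank 0. Corank 2; j^3 = -(p - q)^3 is a perfect cube, so E-series; the 5-jet and mu = 8 give E_8.

8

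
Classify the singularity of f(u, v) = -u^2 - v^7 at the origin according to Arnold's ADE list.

A_{6}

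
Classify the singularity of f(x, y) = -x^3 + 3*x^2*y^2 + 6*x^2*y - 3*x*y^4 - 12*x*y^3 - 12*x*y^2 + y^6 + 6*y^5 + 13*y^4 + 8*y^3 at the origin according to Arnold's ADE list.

E_6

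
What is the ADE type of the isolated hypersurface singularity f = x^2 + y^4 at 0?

A_{3}

The Hessian of f at 0 has rank 1. Corank 1: A-series; mu = 3 gives A_3.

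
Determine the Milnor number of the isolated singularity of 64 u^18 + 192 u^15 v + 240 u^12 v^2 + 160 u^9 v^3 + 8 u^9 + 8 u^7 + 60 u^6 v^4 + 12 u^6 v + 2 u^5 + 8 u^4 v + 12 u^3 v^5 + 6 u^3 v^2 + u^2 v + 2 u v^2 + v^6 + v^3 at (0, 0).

The Hessian of f at 0 is [[0, 0], [0, 0]] with rank 0, so corank 2. A Groebner basis of the Jacobian ideal J(f) in C{u,v} is {-u*v/2 + v^4 - v^2/2, u^3 + u^2 + 2*u*v + v^3 + v^2, u^2*v - 2*u^2/3 - 4*u*v/3 - v^3 - 2*v^2/3, u^2/3 + u*v^2 + 2*u*v/3 + v^3 + v^2/3}; counting standard monomials gives mu = 7. Corank 2; j^3 = v*(u + v)^2 has shape L^2 M (L != M), so D-series; mu = 7 gives D_7.

7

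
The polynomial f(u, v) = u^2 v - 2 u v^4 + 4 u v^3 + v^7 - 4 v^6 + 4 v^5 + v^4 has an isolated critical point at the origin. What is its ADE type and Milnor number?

Type D5, Milnor number mu = 5.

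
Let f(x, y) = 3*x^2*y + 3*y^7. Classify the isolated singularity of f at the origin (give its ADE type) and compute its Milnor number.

Type D8, Milnor number mu = 8.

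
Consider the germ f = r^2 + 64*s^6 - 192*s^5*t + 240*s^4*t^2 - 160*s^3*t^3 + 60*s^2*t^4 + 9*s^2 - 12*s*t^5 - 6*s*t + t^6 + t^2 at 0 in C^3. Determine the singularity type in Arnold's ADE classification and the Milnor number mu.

The Hessian of f at 0 is [[18, -6, 0], [-6, 2, 0], [0, 0, 2]] with rank 2, so corank 1. A Groebner basis of the Jacobian ideal J(f) in C{s,t,r} is {t^5, s - t/3, r}; counting standard monomials gives mu = 5. Corank 1: A-series; mu = 5 gives A_5.

Type A_{5}, Milnor number mu = 5.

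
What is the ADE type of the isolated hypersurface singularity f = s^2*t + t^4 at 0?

The Hessian of f at 0 is [[0, 0], [0, 0]] with rank 0, so corank 2. A Groebner basis of the Jacobian ideal J(f) in C{s,t} is {s^3, s^2/4 + t^3, s*t}; counting standard monomials gives mu = 5. Corank 2; j^3 = s^2*t has shape L^2 M (L != M), so D-series; mu = 5 gives D_5.

D5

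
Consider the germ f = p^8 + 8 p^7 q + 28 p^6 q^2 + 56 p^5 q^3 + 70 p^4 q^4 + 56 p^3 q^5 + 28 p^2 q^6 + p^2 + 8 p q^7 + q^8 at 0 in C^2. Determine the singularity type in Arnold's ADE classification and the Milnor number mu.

The Hessian of f at 0 is [[2, 0], [0, 0]] with rank 1, so corank 1. A Groebner basis of the Jacobian ideal J(f) in C{p,q} is {q^7, p}; counting standard monomials gives mu = 7. Corank 1: A-series; mu = 7 gives A_7.

Type A_{7}, Milnor number mu = 7.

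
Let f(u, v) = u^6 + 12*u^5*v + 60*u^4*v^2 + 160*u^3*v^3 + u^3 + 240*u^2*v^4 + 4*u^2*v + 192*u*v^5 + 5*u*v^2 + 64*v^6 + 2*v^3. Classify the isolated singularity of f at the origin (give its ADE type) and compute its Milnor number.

The Hessian of f at 0 has rank 0. Corank 2; j^3 = (u + v)^2*(u + 2*v) has shape L^2 M (L != M), so D-series; mu = 7 gives D_7.

Type D7, Milnor number mu = 7.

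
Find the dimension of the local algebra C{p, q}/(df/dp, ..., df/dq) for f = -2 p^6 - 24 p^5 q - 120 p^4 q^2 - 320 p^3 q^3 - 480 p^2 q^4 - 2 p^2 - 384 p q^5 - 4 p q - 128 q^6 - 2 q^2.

5

The Hessian of f at 0 has rank 1. Corank 1: A-series; mu = 5 gives A_5.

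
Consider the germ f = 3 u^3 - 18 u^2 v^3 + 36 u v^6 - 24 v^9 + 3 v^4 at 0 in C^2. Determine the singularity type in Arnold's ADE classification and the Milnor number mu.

Type E_6, Milnor number mu = 6.

The Hessian of f at 0 is [[0, 0], [0, 0]] with rank 0, so corank 2. A Groebner basis of the Jacobian ideal J(f) in C{u,v} is {v^3, u^2}; counting standard monomials gives mu = 6. Corank 2; j^3 = 3*u^3 is a perfect cube, so E-series; the 4-jet and mu = 6 give E_6.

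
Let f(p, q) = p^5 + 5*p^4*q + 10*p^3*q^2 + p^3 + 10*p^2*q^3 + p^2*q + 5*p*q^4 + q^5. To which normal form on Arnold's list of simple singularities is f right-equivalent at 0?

The Hessian of f at 0 is [[0, 0], [0, 0]] with rank 0, so corank 2. A Groebner basis of the Jacobian ideal J(f) in C{p,q} is {-p*q/5 + q^4, p*q^2, p^2 + p*q}; counting standard monomials gives mu = 6. Corank 2; j^3 = p^2*(p + q) has shape L^2 M (L != M), so D-series; mu = 6 gives D_6.

D_{6}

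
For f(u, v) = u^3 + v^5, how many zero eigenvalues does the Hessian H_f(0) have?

The Hessian at 0 is [[0, 0], [0, 0]] of rank 0; hence corank 2.

2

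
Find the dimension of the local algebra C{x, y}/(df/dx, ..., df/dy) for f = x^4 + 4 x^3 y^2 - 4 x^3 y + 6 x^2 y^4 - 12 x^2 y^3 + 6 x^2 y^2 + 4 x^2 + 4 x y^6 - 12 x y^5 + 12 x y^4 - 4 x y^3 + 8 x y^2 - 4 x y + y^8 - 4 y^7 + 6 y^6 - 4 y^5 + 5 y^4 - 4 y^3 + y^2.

3

The Hessian of f at 0 is [[8, -4], [-4, 2]] with rank 1, so corank 1. A Groebner basis of the Jacobian ideal J(f) in C{x,y} is {x^2 + x/4 - y/8, x*y + x/2 - y/4, x + y^2 - y/2}; counting standard monomials gives mu = 3. Corank 1: A-series; mu = 3 gives A_3.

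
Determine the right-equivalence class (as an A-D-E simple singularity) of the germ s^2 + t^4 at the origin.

A_3

The Hessian of f at 0 has rank 1. Corank 1: A-series; mu = 3 gives A_3.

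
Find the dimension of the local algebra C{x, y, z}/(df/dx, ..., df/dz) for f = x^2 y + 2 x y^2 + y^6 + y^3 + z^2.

The Hessian of f at 0 has rank 1. Corank 2; j^3 = y*(x + y)^2 has shape L^2 M (L != M), so D-series; mu = 7 gives D_7.

7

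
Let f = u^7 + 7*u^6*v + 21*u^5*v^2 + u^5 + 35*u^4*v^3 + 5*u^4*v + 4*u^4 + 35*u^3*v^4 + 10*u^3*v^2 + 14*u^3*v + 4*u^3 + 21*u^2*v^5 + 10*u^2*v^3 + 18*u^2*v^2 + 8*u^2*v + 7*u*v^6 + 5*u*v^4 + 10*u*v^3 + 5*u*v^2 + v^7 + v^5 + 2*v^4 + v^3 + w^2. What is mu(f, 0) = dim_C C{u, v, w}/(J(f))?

8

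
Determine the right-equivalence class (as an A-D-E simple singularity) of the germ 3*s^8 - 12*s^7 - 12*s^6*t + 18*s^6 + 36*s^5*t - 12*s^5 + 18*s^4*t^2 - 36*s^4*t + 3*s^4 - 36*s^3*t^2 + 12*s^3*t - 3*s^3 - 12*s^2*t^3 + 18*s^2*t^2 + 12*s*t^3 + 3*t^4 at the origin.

E_6

The Hessian of f at 0 is [[0, 0], [0, 0]] with rank 0, so corank 2. A Groebner basis of the Jacobian ideal J(f) in C{s,t} is {t^4, s*t^2 + t^3/3, s^2}; counting standard monomials gives mu = 6. Corank 2; j^3 = -3*s^3 is a perfect cube, so E-series; the 4-jet and mu = 6 give E_6.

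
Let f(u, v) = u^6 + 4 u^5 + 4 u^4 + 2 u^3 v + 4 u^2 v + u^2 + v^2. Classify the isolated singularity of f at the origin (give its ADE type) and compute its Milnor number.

The Hessian of f at 0 has rank 2. Corank 0: nondegenerate Morse point, so A_1.

Type A_1, Milnor number mu = 1.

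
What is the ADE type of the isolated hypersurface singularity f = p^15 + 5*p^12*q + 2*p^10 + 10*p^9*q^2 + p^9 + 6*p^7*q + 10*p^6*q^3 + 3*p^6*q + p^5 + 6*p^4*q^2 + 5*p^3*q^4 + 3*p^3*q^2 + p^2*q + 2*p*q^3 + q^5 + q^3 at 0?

The Hessian of f at 0 is [[0, 0], [0, 0]] with rank 0, so corank 2. A Groebner basis of the Jacobian ideal J(f) in C{p,q} is {q^3, p^2 + 3*q^2, p*q}; counting standard monomials gives mu = 4. Corank 2; j^3 = q*(p^2 + q^2) splits into three distinct lines over C (the quadratic factor has nonzero discriminant), so D_4.

D_4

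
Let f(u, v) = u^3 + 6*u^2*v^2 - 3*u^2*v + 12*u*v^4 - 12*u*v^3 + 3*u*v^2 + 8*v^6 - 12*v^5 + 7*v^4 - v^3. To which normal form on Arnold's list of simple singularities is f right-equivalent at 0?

The Hessian of f at 0 has rank 0. Corank 2; j^3 = (u - v)^3 is a perfect cube, so E-series; the 4-jet and mu = 6 give E_6.

E_6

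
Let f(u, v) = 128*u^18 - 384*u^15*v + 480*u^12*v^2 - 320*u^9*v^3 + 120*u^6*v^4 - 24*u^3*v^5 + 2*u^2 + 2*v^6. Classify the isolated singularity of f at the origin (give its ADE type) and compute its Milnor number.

Type A5, Milnor number mu = 5.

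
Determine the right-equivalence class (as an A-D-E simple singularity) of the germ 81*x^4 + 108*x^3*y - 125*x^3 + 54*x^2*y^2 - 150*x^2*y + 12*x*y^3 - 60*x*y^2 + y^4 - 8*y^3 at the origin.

The Hessian of f at 0 has rank 0. Corank 2; j^3 = -(5*x + 2*y)^3 is a perfect cube, so E-series; the 4-jet and mu = 6 give E_6.

E6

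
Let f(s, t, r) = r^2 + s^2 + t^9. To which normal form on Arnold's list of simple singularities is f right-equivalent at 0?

A_8

The Hessian of f at 0 has rank 2. Corank 1: A-series; mu = 8 gives A_8.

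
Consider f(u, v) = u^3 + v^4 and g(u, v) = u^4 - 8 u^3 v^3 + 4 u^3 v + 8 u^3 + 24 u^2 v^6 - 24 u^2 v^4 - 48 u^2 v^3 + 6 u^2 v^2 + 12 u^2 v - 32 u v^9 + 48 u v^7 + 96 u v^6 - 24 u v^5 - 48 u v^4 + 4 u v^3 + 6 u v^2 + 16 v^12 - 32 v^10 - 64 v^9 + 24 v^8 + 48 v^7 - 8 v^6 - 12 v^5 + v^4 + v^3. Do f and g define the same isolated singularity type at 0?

The Hessian of f at 0 has rank 0. Corank 2; j^3 = u^3 is a perfect cube, so E-series; the 4-jet and mu = 6 give E_6. The Hessian of g at 0 has rank 0. Corank 2; j^3 = (2*u + v)^3 is a perfect cube, so E-series; the 4-jet and mu = 6 give E_6. Both have type E_6, hence right-equivalent.

Yes.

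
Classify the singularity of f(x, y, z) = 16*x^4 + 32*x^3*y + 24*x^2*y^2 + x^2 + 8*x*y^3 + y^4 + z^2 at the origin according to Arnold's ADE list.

The Hessian of f at 0 has rank 2. Corank 1: A-series; mu = 3 gives A_3.

A_3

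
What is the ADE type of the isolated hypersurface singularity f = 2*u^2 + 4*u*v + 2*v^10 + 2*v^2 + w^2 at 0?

A_{9}

The Hessian of f at 0 has rank 2. Corank 1: A-series; mu = 9 gives A_9.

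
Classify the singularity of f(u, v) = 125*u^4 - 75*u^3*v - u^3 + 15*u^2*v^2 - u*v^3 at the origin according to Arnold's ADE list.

The Hessian of f at 0 is [[0, 0], [0, 0]] with rank 0, so corank 2. A Groebner basis of the Jacobian ideal J(f) in C{u,v} is {3*u^2/25 + v^4 + v^3/25, u^3, u^2*v - u^2/25 - v^3/75, -2*u^2/5 + u*v^2 - 2*v^3/15}; counting standard monomials gives mu = 7. Corank 2; j^3 = -u^3 is a perfect cube, so E-series; the 4-jet and mu = 7 give E_7.

E_7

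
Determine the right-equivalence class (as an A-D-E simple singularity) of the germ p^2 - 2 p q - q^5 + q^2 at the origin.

The Hessian of f at 0 is [[2, -2], [-2, 2]] with rank 1, so corank 1. A Groebner basis of the Jacobian ideal J(f) in C{p,q} is {q^4, p - q}; counting standard monomials gives mu = 4. Corank 1: A-series; mu = 4 gives A_4.

A_{4}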